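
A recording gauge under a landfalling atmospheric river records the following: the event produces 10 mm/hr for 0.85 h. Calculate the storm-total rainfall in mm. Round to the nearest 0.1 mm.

Total = Σ Rᵢ Δtᵢ = 10 × 0.85
      = 8.5 = 8.5 mm.

total ≈ 8.5 mm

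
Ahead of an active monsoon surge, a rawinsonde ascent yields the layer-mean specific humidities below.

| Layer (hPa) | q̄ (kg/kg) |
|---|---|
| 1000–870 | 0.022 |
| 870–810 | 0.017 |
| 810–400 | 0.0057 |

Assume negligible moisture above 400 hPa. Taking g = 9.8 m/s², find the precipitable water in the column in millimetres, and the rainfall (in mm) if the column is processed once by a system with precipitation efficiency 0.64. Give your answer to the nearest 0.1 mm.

PW ≈ 63.4 mm; rainfall ≈ 40.6 mm

Precipitable water is the column-integrated vapour mass per unit area: PW = (1/g) Σ q̄ Δp, with q in kg/kg and Δp in Pa (1 kg/m² of water = 1 mm).
Layer 1000–870 hPa: Δp = 130 hPa = 13000 Pa, q̄ = 0.022 kg/kg → 0.022 × 13000 / 9.8 = 29.18 mm
Layer 870–810 hPa: Δp = 60 hPa = 6000 Pa, q̄ = 0.017 kg/kg → 0.017 × 6000 / 9.8 = 10.41 mm
Layer 810–400 hPa: Δp = 410 hPa = 41000 Pa, q̄ = 0.0057 kg/kg → 0.0057 × 41000 / 9.8 = 23.85 mm
PW = 29.18 + 10.41 + 23.85 = 63.44 ≈ 63.4 mm.
Rainfall = ε × PW = 0.64 × 63.4 = 40.6 mm.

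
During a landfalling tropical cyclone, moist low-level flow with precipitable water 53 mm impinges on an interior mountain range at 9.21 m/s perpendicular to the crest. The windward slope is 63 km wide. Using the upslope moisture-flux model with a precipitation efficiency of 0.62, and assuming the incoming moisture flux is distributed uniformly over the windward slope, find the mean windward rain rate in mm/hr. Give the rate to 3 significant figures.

R ≈ 17.3 mm/hr

Incoming column moisture flux per unit ridge length: F = V × PW = 9.21 × 53 = 488.13 mm·m/s.
Spread over the 63 km slope with efficiency ε = 0.62: R = ε·F/W = 0.62 × 488.13 / 63000 m = 4.804e-03 mm/s.
R = 4.804e-03 × 3600 = 17.3 mm/hr.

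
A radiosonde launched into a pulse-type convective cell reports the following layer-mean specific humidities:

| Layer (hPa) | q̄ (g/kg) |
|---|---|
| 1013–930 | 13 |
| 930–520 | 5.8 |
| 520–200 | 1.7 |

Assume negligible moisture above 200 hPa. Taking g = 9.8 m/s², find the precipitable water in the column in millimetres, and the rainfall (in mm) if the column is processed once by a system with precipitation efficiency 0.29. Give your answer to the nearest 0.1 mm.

Precipitable water is the column-integrated vapour mass per unit area: PW = (1/g) Σ q̄ Δp, with q in kg/kg and Δp in Pa (1 kg/m² of water = 1 mm).
Layer 1013–930 hPa: Δp = 83 hPa = 8300 Pa, q̄ = 0.013 kg/kg → 0.013 × 8300 / 9.8 = 11.01 mm
Layer 930–520 hPa: Δp = 410 hPa = 41000 Pa, q̄ = 0.0058 kg/kg → 0.0058 × 41000 / 9.8 = 24.27 mm
Layer 520–200 hPa: Δp = 320 hPa = 32000 Pa, q̄ = 0.0017 kg/kg → 0.0017 × 32000 / 9.8 = 5.55 mm
PW = 11.01 + 24.27 + 5.55 = 40.83 ≈ 40.8 mm.
Rainfall = ε × PW = 0.29 × 40.8 = 11.8 mm.

PW ≈ 40.8 mm; rainfall ≈ 11.8 mm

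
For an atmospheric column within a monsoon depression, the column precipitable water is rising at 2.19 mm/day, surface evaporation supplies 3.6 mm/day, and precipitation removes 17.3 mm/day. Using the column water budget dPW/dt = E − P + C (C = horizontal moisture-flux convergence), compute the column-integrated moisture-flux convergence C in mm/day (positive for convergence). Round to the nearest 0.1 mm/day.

C ≈ 15.9 mm/day

dPW/dt = +2.19 mm/day.
C = dPW/dt − E + P = (+2.19) − 3.6 + 17.3 = 15.9 mm/day.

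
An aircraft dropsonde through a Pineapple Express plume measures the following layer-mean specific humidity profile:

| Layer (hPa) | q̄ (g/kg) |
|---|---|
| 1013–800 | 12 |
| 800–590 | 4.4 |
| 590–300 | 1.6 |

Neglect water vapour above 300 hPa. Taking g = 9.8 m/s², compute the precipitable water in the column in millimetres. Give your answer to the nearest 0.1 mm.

Precipitable water is the column-integrated vapour mass per unit area: PW = (1/g) Σ q̄ Δp, with q in kg/kg and Δp in Pa (1 kg/m² of water = 1 mm).
Layer 1013–800 hPa: Δp = 213 hPa = 21300 Pa, q̄ = 0.012 kg/kg → 0.012 × 21300 / 9.8 = 26.08 mm
Layer 800–590 hPa: Δp = 210 hPa = 21000 Pa, q̄ = 0.0044 kg/kg → 0.0044 × 21000 / 9.8 = 9.43 mm
Layer 590–300 hPa: Δp = 290 hPa = 29000 Pa, q̄ = 0.0016 kg/kg → 0.0016 × 29000 / 9.8 = 4.73 mm
PW = 26.08 + 9.43 + 4.73 = 40.24 ≈ 40.2 mm.

PW ≈ 40.2 mm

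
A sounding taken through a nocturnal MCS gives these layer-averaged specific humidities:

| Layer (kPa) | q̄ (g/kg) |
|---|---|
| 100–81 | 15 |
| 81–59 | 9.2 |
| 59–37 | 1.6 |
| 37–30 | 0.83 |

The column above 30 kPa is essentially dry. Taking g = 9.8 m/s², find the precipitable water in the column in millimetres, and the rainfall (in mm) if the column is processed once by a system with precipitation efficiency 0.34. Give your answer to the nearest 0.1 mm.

Precipitable water is the column-integrated vapour mass per unit area: PW = (1/g) Σ q̄ Δp, with q in kg/kg and Δp in Pa (1 kg/m² of water = 1 mm).
Layer 100–81 kPa: Δp = 190 hPa = 19000 Pa, q̄ = 0.015 kg/kg → 0.015 × 19000 / 9.8 = 29.08 mm
Layer 81–59 kPa: Δp = 220 hPa = 22000 Pa, q̄ = 0.0092 kg/kg → 0.0092 × 22000 / 9.8 = 20.65 mm
Layer 59–37 kPa: Δp = 220 hPa = 22000 Pa, q̄ = 0.0016 kg/kg → 0.0016 × 22000 / 9.8 = 3.59 mm
Layer 37–30 kPa: Δp = 70 hPa = 7000 Pa, q̄ = 0.00083 kg/kg → 0.00083 × 7000 / 9.8 = 0.59 mm
PW = 29.08 + 20.65 + 3.59 + 0.59 = 53.91 ≈ 53.9 mm.
Rainfall = ε × PW = 0.34 × 53.9 = 18.3 mm.

PW ≈ 53.9 mm; rainfall ≈ 18.3 mm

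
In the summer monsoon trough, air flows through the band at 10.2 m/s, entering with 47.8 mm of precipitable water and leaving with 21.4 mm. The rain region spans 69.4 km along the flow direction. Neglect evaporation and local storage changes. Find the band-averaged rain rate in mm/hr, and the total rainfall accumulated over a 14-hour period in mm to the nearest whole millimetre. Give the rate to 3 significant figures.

Column moisture flux per unit crosswind length is F = V × PW.
Inflow: F_in = 10.2 × 47.8 = 487.56 mm·m/s
Outflow: F_out = 10.2 × 21.4 = 218.28 mm·m/s
Steady-state rate R = (F_in − F_out)/L = (487.56 − 218.28) / 69400 m = 3.880e-03 mm/s.
R = 3.880e-03 × 3600 = 14.0 mm/hr.
Over 14 h: total = 14.0 × 14 = 196 mm.

R ≈ 14.0 mm/hr; total ≈ 196 mm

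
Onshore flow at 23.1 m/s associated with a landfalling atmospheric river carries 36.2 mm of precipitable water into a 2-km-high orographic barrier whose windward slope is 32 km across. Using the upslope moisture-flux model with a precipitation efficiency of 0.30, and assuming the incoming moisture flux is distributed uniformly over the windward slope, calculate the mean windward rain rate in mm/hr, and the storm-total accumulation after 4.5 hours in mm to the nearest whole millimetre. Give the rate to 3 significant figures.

Incoming column moisture flux per unit ridge length: F = V × PW = 23.1 × 36.2 = 836.22 mm·m/s.
Spread over the 32 km slope with efficiency ε = 0.30: R = ε·F/W = 0.30 × 836.22 / 32000 m = 7.840e-03 mm/s.
R = 7.840e-03 × 3600 = 28.2 mm/hr.
Over 4.5 h: total = 28.2 × 4.5 = 126.9 ≈ 127 mm.

R ≈ 28.2 mm/hr; total ≈ 127 mm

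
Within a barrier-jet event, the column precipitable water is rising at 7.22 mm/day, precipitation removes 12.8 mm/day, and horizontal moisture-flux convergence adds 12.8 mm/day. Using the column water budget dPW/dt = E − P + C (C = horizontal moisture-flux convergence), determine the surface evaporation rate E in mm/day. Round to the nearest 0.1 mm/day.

E ≈ 7.2 mm/day

dPW/dt = +7.22 mm/day.
E = dPW/dt + P − C = (+7.22) + 12.8 − (12.8) = 7.2 mm/day.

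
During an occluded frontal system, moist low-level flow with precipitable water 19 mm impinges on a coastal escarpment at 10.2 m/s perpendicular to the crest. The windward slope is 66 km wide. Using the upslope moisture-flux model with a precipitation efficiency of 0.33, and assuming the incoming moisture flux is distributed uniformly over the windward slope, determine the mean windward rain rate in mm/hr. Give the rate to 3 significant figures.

Incoming column moisture flux per unit ridge length: F = V × PW = 10.2 × 19 = 193.8 mm·m/s.
Spread over the 66 km slope with efficiency ε = 0.33: R = ε·F/W = 0.33 × 193.8 / 66000 m = 9.690e-04 mm/s.
R = 9.690e-04 × 3600 = 3.49 mm/hr.

R ≈ 3.49 mm/hr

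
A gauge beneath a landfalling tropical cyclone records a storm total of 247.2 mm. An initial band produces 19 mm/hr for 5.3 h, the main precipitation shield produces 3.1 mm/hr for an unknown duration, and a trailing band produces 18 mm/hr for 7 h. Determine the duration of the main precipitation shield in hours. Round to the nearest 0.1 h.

duration ≈ 6.6 h

Known phases: 19 × 5.3 + 18 × 7 = 100.7 + 126 = 226.7 mm.
Remaining depth = 247.2 − 226.7 = 20.5 mm.
Duration = 20.5 / 3.1 = 6.6 h.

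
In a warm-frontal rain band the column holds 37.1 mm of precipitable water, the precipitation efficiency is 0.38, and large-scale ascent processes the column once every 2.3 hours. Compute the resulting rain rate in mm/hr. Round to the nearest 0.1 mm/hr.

R ≈ 6.1 mm/hr

Each overturning extracts ε × PW = 0.38 × 37.1 = 14.098 mm.
Rate = ε·PW / τ = 14.098 / 2.3 h = 6.1 mm/hr.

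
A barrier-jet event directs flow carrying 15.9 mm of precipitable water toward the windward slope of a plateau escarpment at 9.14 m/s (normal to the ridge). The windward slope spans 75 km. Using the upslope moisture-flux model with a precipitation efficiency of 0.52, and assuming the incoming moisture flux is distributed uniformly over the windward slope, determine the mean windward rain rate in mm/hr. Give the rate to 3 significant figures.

R ≈ 3.63 mm/hr

Incoming column moisture flux per unit ridge length: F = V × PW = 9.14 × 15.9 = 145.326 mm·m/s.
Spread over the 75 km slope with efficiency ε = 0.52: R = ε·F/W = 0.52 × 145.326 / 75000 m = 1.008e-03 mm/s.
R = 1.008e-03 × 3600 = 3.63 mm/hr.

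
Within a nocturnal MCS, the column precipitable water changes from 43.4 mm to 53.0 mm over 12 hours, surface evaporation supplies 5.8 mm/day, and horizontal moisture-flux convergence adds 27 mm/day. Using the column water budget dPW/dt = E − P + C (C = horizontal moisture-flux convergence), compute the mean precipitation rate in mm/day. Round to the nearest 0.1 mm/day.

P ≈ 13.6 mm/day

dPW/dt = (53.0 − 43.4) mm / (12/24 day) = +19.200 mm/day.
P = E + C − dPW/dt = 5.8 + (27) − (+19.200) = 13.6 mm/day.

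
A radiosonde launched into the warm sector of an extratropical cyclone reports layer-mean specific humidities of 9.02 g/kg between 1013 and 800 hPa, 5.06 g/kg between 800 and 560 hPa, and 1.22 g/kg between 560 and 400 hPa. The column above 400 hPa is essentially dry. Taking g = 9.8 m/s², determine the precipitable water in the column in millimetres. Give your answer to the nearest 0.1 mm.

PW ≈ 34.0 mm

Precipitable water is the column-integrated vapour mass per unit area: PW = (1/g) Σ q̄ Δp, with q in kg/kg and Δp in Pa (1 kg/m² of water = 1 mm).
Layer 1013–800 hPa: Δp = 213 hPa = 21300 Pa, q̄ = 0.00902 kg/kg → 0.00902 × 21300 / 9.8 = 19.60 mm
Layer 800–560 hPa: Δp = 240 hPa = 24000 Pa, q̄ = 0.00506 kg/kg → 0.00506 × 24000 / 9.8 = 12.39 mm
Layer 560–400 hPa: Δp = 160 hPa = 16000 Pa, q̄ = 0.00122 kg/kg → 0.00122 × 16000 / 9.8 = 1.99 mm
PW = 19.60 + 12.39 + 1.99 = 33.98 ≈ 34.0 mm.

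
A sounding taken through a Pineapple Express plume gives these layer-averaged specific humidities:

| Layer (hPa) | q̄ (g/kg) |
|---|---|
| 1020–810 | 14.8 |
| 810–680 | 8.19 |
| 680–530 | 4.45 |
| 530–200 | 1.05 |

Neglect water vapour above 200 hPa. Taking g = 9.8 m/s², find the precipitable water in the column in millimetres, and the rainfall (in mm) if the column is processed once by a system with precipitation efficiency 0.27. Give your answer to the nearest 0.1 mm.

Precipitable water is the column-integrated vapour mass per unit area: PW = (1/g) Σ q̄ Δp, with q in kg/kg and Δp in Pa (1 kg/m² of water = 1 mm).
Layer 1020–810 hPa: Δp = 210 hPa = 21000 Pa, q̄ = 0.0148 kg/kg → 0.0148 × 21000 / 9.8 = 31.71 mm
Layer 810–680 hPa: Δp = 130 hPa = 13000 Pa, q̄ = 0.00819 kg/kg → 0.00819 × 13000 / 9.8 = 10.86 mm
Layer 680–530 hPa: Δp = 150 hPa = 15000 Pa, q̄ = 0.00445 kg/kg → 0.00445 × 15000 / 9.8 = 6.81 mm
Layer 530–200 hPa: Δp = 330 hPa = 33000 Pa, q̄ = 0.00105 kg/kg → 0.00105 × 33000 / 9.8 = 3.54 mm
PW = 31.71 + 10.86 + 6.81 + 3.54 = 52.92 ≈ 52.9 mm.
Rainfall = ε × PW = 0.27 × 52.9 = 14.3 mm.

PW ≈ 52.9 mm; rainfall ≈ 14.3 mm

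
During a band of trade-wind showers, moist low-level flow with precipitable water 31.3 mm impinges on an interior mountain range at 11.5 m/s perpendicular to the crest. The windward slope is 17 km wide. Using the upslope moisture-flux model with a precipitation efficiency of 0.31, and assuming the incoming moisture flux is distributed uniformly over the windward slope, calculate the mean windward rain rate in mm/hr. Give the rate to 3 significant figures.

Incoming column moisture flux per unit ridge length: F = V × PW = 11.5 × 31.3 = 359.95 mm·m/s.
Spread over the 17 km slope with efficiency ε = 0.31: R = ε·F/W = 0.31 × 359.95 / 17000 m = 6.564e-03 mm/s.
R = 6.564e-03 × 3600 = 23.6 mm/hr.

R ≈ 23.6 mm/hr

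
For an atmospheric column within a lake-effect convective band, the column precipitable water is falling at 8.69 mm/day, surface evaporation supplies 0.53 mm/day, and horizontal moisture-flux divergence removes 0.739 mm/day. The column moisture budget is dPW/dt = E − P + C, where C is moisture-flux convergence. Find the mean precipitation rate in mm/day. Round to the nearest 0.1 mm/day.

dPW/dt = -8.69 mm/day.
P = E + C − dPW/dt = 0.53 + (-0.739) − (-8.69) = 8.5 mm/day.

P ≈ 8.5 mm/day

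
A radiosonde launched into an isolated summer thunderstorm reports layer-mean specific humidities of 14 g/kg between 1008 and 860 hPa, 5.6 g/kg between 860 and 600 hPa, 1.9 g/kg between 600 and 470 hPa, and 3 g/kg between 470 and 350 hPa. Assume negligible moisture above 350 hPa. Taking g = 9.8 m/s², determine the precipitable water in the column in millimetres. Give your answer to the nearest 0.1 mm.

PW ≈ 42.2 mm

Precipitable water is the column-integrated vapour mass per unit area: PW = (1/g) Σ q̄ Δp, with q in kg/kg and Δp in Pa (1 kg/m² of water = 1 mm).
Layer 1008–860 hPa: Δp = 148 hPa = 14800 Pa, q̄ = 0.014 kg/kg → 0.014 × 14800 / 9.8 = 21.14 mm
Layer 860–600 hPa: Δp = 260 hPa = 26000 Pa, q̄ = 0.0056 kg/kg → 0.0056 × 26000 / 9.8 = 14.86 mm
Layer 600–470 hPa: Δp = 130 hPa = 13000 Pa, q̄ = 0.0019 kg/kg → 0.0019 × 13000 / 9.8 = 2.52 mm
Layer 470–350 hPa: Δp = 120 hPa = 12000 Pa, q̄ = 0.003 kg/kg → 0.003 × 12000 / 9.8 = 3.67 mm
PW = 21.14 + 14.86 + 2.52 + 3.67 = 42.19 ≈ 42.2 mm.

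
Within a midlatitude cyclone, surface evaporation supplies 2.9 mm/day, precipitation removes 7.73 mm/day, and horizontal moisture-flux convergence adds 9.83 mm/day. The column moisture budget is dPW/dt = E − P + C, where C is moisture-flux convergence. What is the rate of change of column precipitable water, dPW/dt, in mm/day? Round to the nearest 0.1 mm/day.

dPW/dt ≈ 5.0 mm/day

dPW/dt = E − P + C = 2.9 − 7.73 + (9.83) = 5.0 mm/day.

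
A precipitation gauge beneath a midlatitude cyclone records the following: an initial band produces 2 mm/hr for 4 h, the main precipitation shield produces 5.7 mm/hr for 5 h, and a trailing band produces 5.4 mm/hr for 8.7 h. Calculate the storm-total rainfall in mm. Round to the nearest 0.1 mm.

total ≈ 83.5 mm

Total = Σ Rᵢ Δtᵢ = 2 × 4 + 5.7 × 5 + 5.4 × 8.7
      = 8 + 28.5 + 46.98 = 83.5 mm.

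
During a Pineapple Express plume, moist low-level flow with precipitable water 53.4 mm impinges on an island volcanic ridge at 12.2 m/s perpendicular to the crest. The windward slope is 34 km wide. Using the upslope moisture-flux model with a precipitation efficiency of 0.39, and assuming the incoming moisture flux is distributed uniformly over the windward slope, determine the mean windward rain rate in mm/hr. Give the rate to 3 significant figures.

R ≈ 26.9 mm/hr

Incoming column moisture flux per unit ridge length: F = V × PW = 12.2 × 53.4 = 651.48 mm·m/s.
Spread over the 34 km slope with efficiency ε = 0.39: R = ε·F/W = 0.39 × 651.48 / 34000 m = 7.473e-03 mm/s.
R = 7.473e-03 × 3600 = 26.9 mm/hr.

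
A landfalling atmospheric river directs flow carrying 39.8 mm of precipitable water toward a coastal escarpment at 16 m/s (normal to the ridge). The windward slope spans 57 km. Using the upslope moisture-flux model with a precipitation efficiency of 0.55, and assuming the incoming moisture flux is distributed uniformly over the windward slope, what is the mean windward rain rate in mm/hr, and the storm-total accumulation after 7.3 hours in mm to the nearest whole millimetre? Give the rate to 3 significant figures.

Incoming column moisture flux per unit ridge length: F = V × PW = 16 × 39.8 = 636.8 mm·m/s.
Spread over the 57 km slope with efficiency ε = 0.55: R = ε·F/W = 0.55 × 636.8 / 57000 m = 6.145e-03 mm/s.
R = 6.145e-03 × 3600 = 22.1 mm/hr.
Over 7.3 h: total = 22.1 × 7.3 = 161.33 ≈ 161 mm.

R ≈ 22.1 mm/hr; total ≈ 161 mm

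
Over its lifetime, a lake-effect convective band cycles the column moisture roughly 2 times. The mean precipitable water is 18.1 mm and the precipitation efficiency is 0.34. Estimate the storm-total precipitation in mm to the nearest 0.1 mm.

precipitation ≈ 12.3 mm

Each cycle deposits ε × PW = 0.34 × 18.1 = 6.154 mm.
Over 2 cycles: 2 × 6.154 = 12.3 mm.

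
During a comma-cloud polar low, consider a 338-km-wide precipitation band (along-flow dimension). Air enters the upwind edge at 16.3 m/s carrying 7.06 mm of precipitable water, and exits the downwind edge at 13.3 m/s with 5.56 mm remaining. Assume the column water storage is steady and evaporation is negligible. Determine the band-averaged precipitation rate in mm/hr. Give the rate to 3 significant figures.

R ≈ 0.438 mm/hr

Column moisture flux per unit crosswind length is F = V × PW.
Inflow: F_in = 16.3 × 7.06 = 115.078 mm·m/s
Outflow: F_out = 13.3 × 5.56 = 73.948 mm·m/s
Steady-state rate R = (F_in − F_out)/L = (115.078 − 73.948) / 338000 m = 1.217e-04 mm/s.
R = 1.217e-04 × 3600 = 0.438 mm/hr.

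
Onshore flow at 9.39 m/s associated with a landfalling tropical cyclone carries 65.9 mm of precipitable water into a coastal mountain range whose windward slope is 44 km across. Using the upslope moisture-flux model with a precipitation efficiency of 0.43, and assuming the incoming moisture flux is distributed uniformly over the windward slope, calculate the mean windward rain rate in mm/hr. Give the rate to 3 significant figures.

R ≈ 21.8 mm/hr

Incoming column moisture flux per unit ridge length: F = V × PW = 9.39 × 65.9 = 618.801 mm·m/s.
Spread over the 44 km slope with efficiency ε = 0.43: R = ε·F/W = 0.43 × 618.801 / 44000 m = 6.047e-03 mm/s.
R = 6.047e-03 × 3600 = 21.8 mm/hr.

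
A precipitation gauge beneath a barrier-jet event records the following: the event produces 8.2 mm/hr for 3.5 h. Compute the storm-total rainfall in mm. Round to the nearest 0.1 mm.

Total = Σ Rᵢ Δtᵢ = 8.2 × 3.5
      = 28.7 = 28.7 mm.

total ≈ 28.7 mm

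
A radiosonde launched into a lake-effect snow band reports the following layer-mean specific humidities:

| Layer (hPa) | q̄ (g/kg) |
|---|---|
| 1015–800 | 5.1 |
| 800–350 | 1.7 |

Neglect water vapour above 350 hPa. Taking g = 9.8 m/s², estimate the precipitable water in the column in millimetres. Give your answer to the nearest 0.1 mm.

PW ≈ 19.0 mm

Precipitable water is the column-integrated vapour mass per unit area: PW = (1/g) Σ q̄ Δp, with q in kg/kg and Δp in Pa (1 kg/m² of water = 1 mm).
Layer 1015–800 hPa: Δp = 215 hPa = 21500 Pa, q̄ = 0.0051 kg/kg → 0.0051 × 21500 / 9.8 = 11.19 mm
Layer 800–350 hPa: Δp = 450 hPa = 45000 Pa, q̄ = 0.0017 kg/kg → 0.0017 × 45000 / 9.8 = 7.81 mm
PW = 11.19 + 7.81 = 19.00 ≈ 19.0 mm.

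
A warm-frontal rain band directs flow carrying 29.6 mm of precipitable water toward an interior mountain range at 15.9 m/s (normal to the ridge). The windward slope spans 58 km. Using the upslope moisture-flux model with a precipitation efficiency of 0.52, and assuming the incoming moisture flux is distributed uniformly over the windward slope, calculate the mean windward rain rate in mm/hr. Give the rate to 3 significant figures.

Incoming column moisture flux per unit ridge length: F = V × PW = 15.9 × 29.6 = 470.64 mm·m/s.
Spread over the 58 km slope with efficiency ε = 0.52: R = ε·F/W = 0.52 × 470.64 / 58000 m = 4.220e-03 mm/s.
R = 4.220e-03 × 3600 = 15.2 mm/hr.

R ≈ 15.2 mm/hr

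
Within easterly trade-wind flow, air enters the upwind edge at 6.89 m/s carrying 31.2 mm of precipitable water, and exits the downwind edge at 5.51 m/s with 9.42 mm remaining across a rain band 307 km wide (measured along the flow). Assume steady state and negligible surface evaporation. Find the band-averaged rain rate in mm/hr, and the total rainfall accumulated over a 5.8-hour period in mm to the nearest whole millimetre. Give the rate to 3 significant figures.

R ≈ 1.91 mm/hr; total ≈ 11 mm

Column moisture flux per unit crosswind length is F = V × PW.
Inflow: F_in = 6.89 × 31.2 = 214.968 mm·m/s
Outflow: F_out = 5.51 × 9.42 = 51.9042 mm·m/s
Steady-state rate R = (F_in − F_out)/L = (214.968 − 51.9042) / 307000 m = 5.312e-04 mm/s.
R = 5.312e-04 × 3600 = 1.91 mm/hr.
Over 5.8 h: total = 1.91 × 5.8 = 11.078 ≈ 11 mm.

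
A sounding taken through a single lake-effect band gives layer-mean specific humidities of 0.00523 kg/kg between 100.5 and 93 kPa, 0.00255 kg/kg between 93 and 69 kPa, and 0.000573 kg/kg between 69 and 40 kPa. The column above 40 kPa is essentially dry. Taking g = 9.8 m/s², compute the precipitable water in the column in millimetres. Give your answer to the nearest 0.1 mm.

PW ≈ 11.9 mm

Precipitable water is the column-integrated vapour mass per unit area: PW = (1/g) Σ q̄ Δp, with q in kg/kg and Δp in Pa (1 kg/m² of water = 1 mm).
Layer 100.5–93 kPa: Δp = 75 hPa = 7500 Pa, q̄ = 0.00523 kg/kg → 0.00523 × 7500 / 9.8 = 4.00 mm
Layer 93–69 kPa: Δp = 240 hPa = 24000 Pa, q̄ = 0.00255 kg/kg → 0.00255 × 24000 / 9.8 = 6.24 mm
Layer 69–40 kPa: Δp = 290 hPa = 29000 Pa, q̄ = 0.000573 kg/kg → 0.000573 × 29000 / 9.8 = 1.70 mm
PW = 4.00 + 6.24 + 1.70 = 11.94 ≈ 11.9 mm.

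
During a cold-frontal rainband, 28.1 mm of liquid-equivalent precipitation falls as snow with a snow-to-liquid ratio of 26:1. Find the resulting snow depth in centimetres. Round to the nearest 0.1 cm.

snow depth ≈ 73.1 cm

Snow depth = liquid × ratio = 28.1 mm × 26 = 730.6 mm = 73.1 cm.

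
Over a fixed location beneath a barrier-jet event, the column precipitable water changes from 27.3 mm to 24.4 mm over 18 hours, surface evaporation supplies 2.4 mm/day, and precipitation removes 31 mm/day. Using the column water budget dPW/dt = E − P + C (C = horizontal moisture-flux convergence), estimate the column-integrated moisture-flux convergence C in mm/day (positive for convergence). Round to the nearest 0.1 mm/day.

dPW/dt = (24.4 − 27.3) mm / (18/24 day) = -3.867 mm/day.
C = dPW/dt − E + P = (-3.867) − 2.4 + 31 = 24.7 mm/day.

C ≈ 24.7 mm/day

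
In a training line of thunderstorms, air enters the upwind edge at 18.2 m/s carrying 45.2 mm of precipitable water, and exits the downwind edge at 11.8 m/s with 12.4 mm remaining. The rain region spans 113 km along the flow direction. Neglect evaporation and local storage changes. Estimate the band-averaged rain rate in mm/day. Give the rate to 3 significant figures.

R ≈ 517 mm/day

Column moisture flux per unit crosswind length is F = V × PW.
Inflow: F_in = 18.2 × 45.2 = 822.64 mm·m/s
Outflow: F_out = 11.8 × 12.4 = 146.32 mm·m/s
Steady-state rate R = (F_in − F_out)/L = (822.64 − 146.32) / 113000 m = 5.985e-03 mm/s.
R = 5.985e-03 × 3600 × 24 = 517 mm/day.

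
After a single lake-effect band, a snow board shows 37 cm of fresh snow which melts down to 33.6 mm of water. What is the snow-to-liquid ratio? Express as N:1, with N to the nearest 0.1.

ratio ≈ 11.0

Ratio = snow depth / SWE = 370 mm / 33.6 mm = 11.0, i.e. 11.0:1.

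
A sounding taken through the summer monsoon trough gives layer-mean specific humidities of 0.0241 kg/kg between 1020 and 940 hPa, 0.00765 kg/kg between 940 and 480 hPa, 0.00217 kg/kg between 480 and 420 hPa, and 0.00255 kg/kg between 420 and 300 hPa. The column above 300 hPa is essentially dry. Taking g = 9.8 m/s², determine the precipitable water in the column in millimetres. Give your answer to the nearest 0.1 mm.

Precipitable water is the column-integrated vapour mass per unit area: PW = (1/g) Σ q̄ Δp, with q in kg/kg and Δp in Pa (1 kg/m² of water = 1 mm).
Layer 1020–940 hPa: Δp = 80 hPa = 8000 Pa, q̄ = 0.0241 kg/kg → 0.0241 × 8000 / 9.8 = 19.67 mm
Layer 940–480 hPa: Δp = 460 hPa = 46000 Pa, q̄ = 0.00765 kg/kg → 0.00765 × 46000 / 9.8 = 35.91 mm
Layer 480–420 hPa: Δp = 60 hPa = 6000 Pa, q̄ = 0.00217 kg/kg → 0.00217 × 6000 / 9.8 = 1.33 mm
Layer 420–300 hPa: Δp = 120 hPa = 12000 Pa, q̄ = 0.00255 kg/kg → 0.00255 × 12000 / 9.8 = 3.12 mm
PW = 19.67 + 35.91 + 1.33 + 3.12 = 60.03 ≈ 60.0 mm.

PW ≈ 60.0 mm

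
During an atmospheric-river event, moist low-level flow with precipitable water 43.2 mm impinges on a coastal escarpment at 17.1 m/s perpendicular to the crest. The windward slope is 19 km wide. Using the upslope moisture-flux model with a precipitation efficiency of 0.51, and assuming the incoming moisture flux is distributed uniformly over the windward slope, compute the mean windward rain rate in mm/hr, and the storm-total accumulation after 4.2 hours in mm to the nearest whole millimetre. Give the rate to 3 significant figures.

R ≈ 71.4 mm/hr; total ≈ 300 mm

Incoming column moisture flux per unit ridge length: F = V × PW = 17.1 × 43.2 = 738.72 mm·m/s.
Spread over the 19 km slope with efficiency ε = 0.51: R = ε·F/W = 0.51 × 738.72 / 19000 m = 1.983e-02 mm/s.
R = 1.983e-02 × 3600 = 71.4 mm/hr.
Over 4.2 h: total = 71.4 × 4.2 = 299.88 ≈ 300 mm.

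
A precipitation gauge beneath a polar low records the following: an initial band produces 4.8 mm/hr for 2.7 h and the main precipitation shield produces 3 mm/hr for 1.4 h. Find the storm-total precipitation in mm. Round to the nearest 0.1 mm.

Total = Σ Rᵢ Δtᵢ = 4.8 × 2.7 + 3 × 1.4
      = 12.96 + 4.2 = 17.2 mm.

total ≈ 17.2 mm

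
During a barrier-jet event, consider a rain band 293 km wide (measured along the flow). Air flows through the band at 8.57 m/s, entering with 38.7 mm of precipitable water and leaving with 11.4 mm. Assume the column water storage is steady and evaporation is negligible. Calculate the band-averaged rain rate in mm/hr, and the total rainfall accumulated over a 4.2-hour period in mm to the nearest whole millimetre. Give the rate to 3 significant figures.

Column moisture flux per unit crosswind length is F = V × PW.
Inflow: F_in = 8.57 × 38.7 = 331.659 mm·m/s
Outflow: F_out = 8.57 × 11.4 = 97.698 mm·m/s
Steady-state rate R = (F_in − F_out)/L = (331.659 − 97.698) / 293000 m = 7.985e-04 mm/s.
R = 7.985e-04 × 3600 = 2.87 mm/hr.
Over 4.2 h: total = 2.87 × 4.2 = 12.054 ≈ 12 mm.

R ≈ 2.87 mm/hr; total ≈ 12 mm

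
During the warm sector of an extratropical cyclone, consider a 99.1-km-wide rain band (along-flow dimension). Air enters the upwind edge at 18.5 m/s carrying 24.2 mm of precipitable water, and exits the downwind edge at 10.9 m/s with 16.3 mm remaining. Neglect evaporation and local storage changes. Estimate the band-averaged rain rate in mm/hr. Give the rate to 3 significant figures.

Column moisture flux per unit crosswind length is F = V × PW.
Inflow: F_in = 18.5 × 24.2 = 447.7 mm·m/s
Outflow: F_out = 10.9 × 16.3 = 177.67 mm·m/s
Steady-state rate R = (F_in − F_out)/L = (447.7 − 177.67) / 99100 m = 2.725e-03 mm/s.
R = 2.725e-03 × 3600 = 9.81 mm/hr.

R ≈ 9.81 mm/hr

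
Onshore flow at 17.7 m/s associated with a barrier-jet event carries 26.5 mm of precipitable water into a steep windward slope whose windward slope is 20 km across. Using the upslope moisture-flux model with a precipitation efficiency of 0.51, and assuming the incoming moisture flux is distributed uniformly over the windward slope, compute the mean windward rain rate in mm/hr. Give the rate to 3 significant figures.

R ≈ 43.1 mm/hr

Incoming column moisture flux per unit ridge length: F = V × PW = 17.7 × 26.5 = 469.05 mm·m/s.
Spread over the 20 km slope with efficiency ε = 0.51: R = ε·F/W = 0.51 × 469.05 / 20000 m = 1.196e-02 mm/s.
R = 1.196e-02 × 3600 = 43.1 mm/hr.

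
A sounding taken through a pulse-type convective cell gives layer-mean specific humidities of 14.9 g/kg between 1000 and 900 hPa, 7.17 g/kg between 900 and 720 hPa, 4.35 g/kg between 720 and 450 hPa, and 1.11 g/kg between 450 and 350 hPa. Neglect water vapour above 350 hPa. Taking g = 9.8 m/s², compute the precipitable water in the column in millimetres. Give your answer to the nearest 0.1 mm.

Precipitable water is the column-integrated vapour mass per unit area: PW = (1/g) Σ q̄ Δp, with q in kg/kg and Δp in Pa (1 kg/m² of water = 1 mm).
Layer 1000–900 hPa: Δp = 100 hPa = 10000 Pa, q̄ = 0.0149 kg/kg → 0.0149 × 10000 / 9.8 = 15.20 mm
Layer 900–720 hPa: Δp = 180 hPa = 18000 Pa, q̄ = 0.00717 kg/kg → 0.00717 × 18000 / 9.8 = 13.17 mm
Layer 720–450 hPa: Δp = 270 hPa = 27000 Pa, q̄ = 0.00435 kg/kg → 0.00435 × 27000 / 9.8 = 11.98 mm
Layer 450–350 hPa: Δp = 100 hPa = 10000 Pa, q̄ = 0.00111 kg/kg → 0.00111 × 10000 / 9.8 = 1.13 mm
PW = 15.20 + 13.17 + 11.98 + 1.13 = 41.48 ≈ 41.5 mm.

PW ≈ 41.5 mm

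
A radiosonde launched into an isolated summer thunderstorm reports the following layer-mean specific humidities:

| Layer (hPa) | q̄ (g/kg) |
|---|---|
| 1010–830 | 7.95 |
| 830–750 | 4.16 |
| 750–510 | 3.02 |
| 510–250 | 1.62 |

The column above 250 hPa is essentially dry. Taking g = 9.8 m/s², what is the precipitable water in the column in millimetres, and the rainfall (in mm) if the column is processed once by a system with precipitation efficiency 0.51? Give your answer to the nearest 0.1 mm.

PW ≈ 29.7 mm; rainfall ≈ 15.1 mm

Precipitable water is the column-integrated vapour mass per unit area: PW = (1/g) Σ q̄ Δp, with q in kg/kg and Δp in Pa (1 kg/m² of water = 1 mm).
Layer 1010–830 hPa: Δp = 180 hPa = 18000 Pa, q̄ = 0.00795 kg/kg → 0.00795 × 18000 / 9.8 = 14.60 mm
Layer 830–750 hPa: Δp = 80 hPa = 8000 Pa, q̄ = 0.00416 kg/kg → 0.00416 × 8000 / 9.8 = 3.40 mm
Layer 750–510 hPa: Δp = 240 hPa = 24000 Pa, q̄ = 0.00302 kg/kg → 0.00302 × 24000 / 9.8 = 7.40 mm
Layer 510–250 hPa: Δp = 260 hPa = 26000 Pa, q̄ = 0.00162 kg/kg → 0.00162 × 26000 / 9.8 = 4.30 mm
PW = 14.60 + 3.40 + 7.40 + 4.30 = 29.70 ≈ 29.7 mm.
Rainfall = ε × PW = 0.51 × 29.7 = 15.1 mm.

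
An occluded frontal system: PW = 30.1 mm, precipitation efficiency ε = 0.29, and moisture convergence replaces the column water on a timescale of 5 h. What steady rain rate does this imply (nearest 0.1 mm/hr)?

Each overturning extracts ε × PW = 0.29 × 30.1 = 8.729 mm.
Rate = ε·PW / τ = 8.729 / 5 h = 1.7 mm/hr.

R ≈ 1.7 mm/hr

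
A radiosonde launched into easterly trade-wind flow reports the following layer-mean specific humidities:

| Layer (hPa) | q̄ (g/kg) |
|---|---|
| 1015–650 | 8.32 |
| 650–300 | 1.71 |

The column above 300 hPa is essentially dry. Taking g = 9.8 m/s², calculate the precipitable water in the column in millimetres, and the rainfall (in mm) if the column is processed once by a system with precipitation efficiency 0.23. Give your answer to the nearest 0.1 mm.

Precipitable water is the column-integrated vapour mass per unit area: PW = (1/g) Σ q̄ Δp, with q in kg/kg and Δp in Pa (1 kg/m² of water = 1 mm).
Layer 1015–650 hPa: Δp = 365 hPa = 36500 Pa, q̄ = 0.00832 kg/kg → 0.00832 × 36500 / 9.8 = 30.99 mm
Layer 650–300 hPa: Δp = 350 hPa = 35000 Pa, q̄ = 0.00171 kg/kg → 0.00171 × 35000 / 9.8 = 6.11 mm
PW = 30.99 + 6.11 = 37.10 ≈ 37.1 mm.
Rainfall = ε × PW = 0.23 × 37.1 = 8.5 mm.

PW ≈ 37.1 mm; rainfall ≈ 8.5 mm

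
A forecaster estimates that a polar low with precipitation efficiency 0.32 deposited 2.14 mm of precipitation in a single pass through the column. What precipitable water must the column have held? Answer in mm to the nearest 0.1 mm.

PW = precipitation / ε = 2.14 / 0.32 = 6.7 mm.

PW ≈ 6.7 mm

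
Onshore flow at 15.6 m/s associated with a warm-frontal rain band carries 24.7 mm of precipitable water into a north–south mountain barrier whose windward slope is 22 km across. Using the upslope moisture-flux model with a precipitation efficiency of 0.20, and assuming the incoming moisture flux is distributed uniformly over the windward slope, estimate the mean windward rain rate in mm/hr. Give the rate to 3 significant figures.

R ≈ 12.6 mm/hr

Incoming column moisture flux per unit ridge length: F = V × PW = 15.6 × 24.7 = 385.32 mm·m/s.
Spread over the 22 km slope with efficiency ε = 0.20: R = ε·F/W = 0.20 × 385.32 / 22000 m = 3.503e-03 mm/s.
R = 3.503e-03 × 3600 = 12.6 mm/hr.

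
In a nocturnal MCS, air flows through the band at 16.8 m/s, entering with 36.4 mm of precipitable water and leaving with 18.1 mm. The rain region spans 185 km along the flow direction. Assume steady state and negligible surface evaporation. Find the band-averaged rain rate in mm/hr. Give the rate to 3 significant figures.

Column moisture flux per unit crosswind length is F = V × PW.
Inflow: F_in = 16.8 × 36.4 = 611.52 mm·m/s
Outflow: F_out = 16.8 × 18.1 = 304.08 mm·m/s
Steady-state rate R = (F_in − F_out)/L = (611.52 − 304.08) / 185000 m = 1.662e-03 mm/s.
R = 1.662e-03 × 3600 = 5.98 mm/hr.

R ≈ 5.98 mm/hr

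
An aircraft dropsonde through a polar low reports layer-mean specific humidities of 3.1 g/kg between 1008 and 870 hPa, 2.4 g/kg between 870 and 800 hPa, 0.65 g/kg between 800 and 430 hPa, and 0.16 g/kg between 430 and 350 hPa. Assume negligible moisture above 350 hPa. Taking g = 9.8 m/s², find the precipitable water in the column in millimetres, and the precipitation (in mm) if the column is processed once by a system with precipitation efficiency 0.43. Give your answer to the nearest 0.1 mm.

PW ≈ 8.7 mm; precipitation ≈ 3.7 mm

Precipitable water is the column-integrated vapour mass per unit area: PW = (1/g) Σ q̄ Δp, with q in kg/kg and Δp in Pa (1 kg/m² of water = 1 mm).
Layer 1008–870 hPa: Δp = 138 hPa = 13800 Pa, q̄ = 0.0031 kg/kg → 0.0031 × 13800 / 9.8 = 4.37 mm
Layer 870–800 hPa: Δp = 70 hPa = 7000 Pa, q̄ = 0.0024 kg/kg → 0.0024 × 7000 / 9.8 = 1.71 mm
Layer 800–430 hPa: Δp = 370 hPa = 37000 Pa, q̄ = 0.00065 kg/kg → 0.00065 × 37000 / 9.8 = 2.45 mm
Layer 430–350 hPa: Δp = 80 hPa = 8000 Pa, q̄ = 0.00016 kg/kg → 0.00016 × 8000 / 9.8 = 0.13 mm
PW = 4.37 + 1.71 + 2.45 + 0.13 = 8.66 ≈ 8.7 mm.
Precipitation = ε × PW = 0.43 × 8.7 = 3.7 mm.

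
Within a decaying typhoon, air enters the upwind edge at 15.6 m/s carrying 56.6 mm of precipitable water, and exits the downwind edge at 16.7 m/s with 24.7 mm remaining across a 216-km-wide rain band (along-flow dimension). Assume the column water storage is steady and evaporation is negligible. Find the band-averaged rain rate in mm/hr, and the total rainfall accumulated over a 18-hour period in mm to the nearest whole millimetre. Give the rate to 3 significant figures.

Column moisture flux per unit crosswind length is F = V × PW.
Inflow: F_in = 15.6 × 56.6 = 882.96 mm·m/s
Outflow: F_out = 16.7 × 24.7 = 412.49 mm·m/s
Steady-state rate R = (F_in − F_out)/L = (882.96 − 412.49) / 216000 m = 2.178e-03 mm/s.
R = 2.178e-03 × 3600 = 7.84 mm/hr.
Over 18 h: total = 7.84 × 18 = 141.12 ≈ 141 mm.

R ≈ 7.84 mm/hr; total ≈ 141 mm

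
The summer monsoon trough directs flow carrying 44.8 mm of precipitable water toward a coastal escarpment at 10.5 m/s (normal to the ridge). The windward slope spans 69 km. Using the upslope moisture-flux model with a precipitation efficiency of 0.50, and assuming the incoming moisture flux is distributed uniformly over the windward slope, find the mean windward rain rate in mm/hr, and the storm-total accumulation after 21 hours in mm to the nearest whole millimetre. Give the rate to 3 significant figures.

R ≈ 12.3 mm/hr; total ≈ 258 mm

Incoming column moisture flux per unit ridge length: F = V × PW = 10.5 × 44.8 = 470.4 mm·m/s.
Spread over the 69 km slope with efficiency ε = 0.50: R = ε·F/W = 0.50 × 470.4 / 69000 m = 3.409e-03 mm/s.
R = 3.409e-03 × 3600 = 12.3 mm/hr.
Over 21 h: total = 12.3 × 21 = 258.3 ≈ 258 mm.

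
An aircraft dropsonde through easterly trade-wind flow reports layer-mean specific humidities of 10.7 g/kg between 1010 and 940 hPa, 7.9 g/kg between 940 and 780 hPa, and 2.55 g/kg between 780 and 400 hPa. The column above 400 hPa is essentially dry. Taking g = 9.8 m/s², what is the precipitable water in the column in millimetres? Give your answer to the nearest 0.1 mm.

Precipitable water is the column-integrated vapour mass per unit area: PW = (1/g) Σ q̄ Δp, with q in kg/kg and Δp in Pa (1 kg/m² of water = 1 mm).
Layer 1010–940 hPa: Δp = 70 hPa = 7000 Pa, q̄ = 0.0107 kg/kg → 0.0107 × 7000 / 9.8 = 7.64 mm
Layer 940–780 hPa: Δp = 160 hPa = 16000 Pa, q̄ = 0.0079 kg/kg → 0.0079 × 16000 / 9.8 = 12.90 mm
Layer 780–400 hPa: Δp = 380 hPa = 38000 Pa, q̄ = 0.00255 kg/kg → 0.00255 × 38000 / 9.8 = 9.89 mm
PW = 7.64 + 12.90 + 9.89 = 30.43 ≈ 30.4 mm.

PW ≈ 30.4 mm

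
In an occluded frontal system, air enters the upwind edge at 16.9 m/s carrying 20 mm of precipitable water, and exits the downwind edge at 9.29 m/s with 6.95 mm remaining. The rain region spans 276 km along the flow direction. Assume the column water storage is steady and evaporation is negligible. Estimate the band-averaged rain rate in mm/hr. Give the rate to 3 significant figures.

R ≈ 3.57 mm/hr

Column moisture flux per unit crosswind length is F = V × PW.
Inflow: F_in = 16.9 × 20 = 338 mm·m/s
Outflow: F_out = 9.29 × 6.95 = 64.5655 mm·m/s
Steady-state rate R = (F_in − F_out)/L = (338 − 64.5655) / 276000 m = 9.907e-04 mm/s.
R = 9.907e-04 × 3600 = 3.57 mm/hr.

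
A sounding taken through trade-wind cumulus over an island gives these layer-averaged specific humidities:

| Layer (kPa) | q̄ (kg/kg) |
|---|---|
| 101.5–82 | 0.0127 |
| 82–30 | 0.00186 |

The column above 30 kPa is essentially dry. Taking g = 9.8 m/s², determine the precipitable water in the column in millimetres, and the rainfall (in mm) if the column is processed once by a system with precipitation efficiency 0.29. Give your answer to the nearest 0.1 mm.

PW ≈ 35.1 mm; rainfall ≈ 10.2 mm

Precipitable water is the column-integrated vapour mass per unit area: PW = (1/g) Σ q̄ Δp, with q in kg/kg and Δp in Pa (1 kg/m² of water = 1 mm).
Layer 101.5–82 kPa: Δp = 195 hPa = 19500 Pa, q̄ = 0.0127 kg/kg → 0.0127 × 19500 / 9.8 = 25.27 mm
Layer 82–30 kPa: Δp = 520 hPa = 52000 Pa, q̄ = 0.00186 kg/kg → 0.00186 × 52000 / 9.8 = 9.87 mm
PW = 25.27 + 9.87 = 35.14 ≈ 35.1 mm.
Rainfall = ε × PW = 0.29 × 35.1 = 10.2 mm.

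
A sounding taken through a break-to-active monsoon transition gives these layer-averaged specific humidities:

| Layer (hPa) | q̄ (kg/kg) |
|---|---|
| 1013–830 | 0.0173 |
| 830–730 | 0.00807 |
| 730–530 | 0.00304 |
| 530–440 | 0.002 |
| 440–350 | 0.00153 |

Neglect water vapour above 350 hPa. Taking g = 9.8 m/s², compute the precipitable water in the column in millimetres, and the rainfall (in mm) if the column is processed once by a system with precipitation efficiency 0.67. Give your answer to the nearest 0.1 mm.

Precipitable water is the column-integrated vapour mass per unit area: PW = (1/g) Σ q̄ Δp, with q in kg/kg and Δp in Pa (1 kg/m² of water = 1 mm).
Layer 1013–830 hPa: Δp = 183 hPa = 18300 Pa, q̄ = 0.0173 kg/kg → 0.0173 × 18300 / 9.8 = 32.31 mm
Layer 830–730 hPa: Δp = 100 hPa = 10000 Pa, q̄ = 0.00807 kg/kg → 0.00807 × 10000 / 9.8 = 8.23 mm
Layer 730–530 hPa: Δp = 200 hPa = 20000 Pa, q̄ = 0.00304 kg/kg → 0.00304 × 20000 / 9.8 = 6.20 mm
Layer 530–440 hPa: Δp = 90 hPa = 9000 Pa, q̄ = 0.002 kg/kg → 0.002 × 9000 / 9.8 = 1.84 mm
Layer 440–350 hPa: Δp = 90 hPa = 9000 Pa, q̄ = 0.00153 kg/kg → 0.00153 × 9000 / 9.8 = 1.41 mm
PW = 32.31 + 8.23 + 6.20 + 1.84 + 1.41 = 49.99 ≈ 50.0 mm.
Rainfall = ε × PW = 0.67 × 50.0 = 33.5 mm.

PW ≈ 50.0 mm; rainfall ≈ 33.5 mm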